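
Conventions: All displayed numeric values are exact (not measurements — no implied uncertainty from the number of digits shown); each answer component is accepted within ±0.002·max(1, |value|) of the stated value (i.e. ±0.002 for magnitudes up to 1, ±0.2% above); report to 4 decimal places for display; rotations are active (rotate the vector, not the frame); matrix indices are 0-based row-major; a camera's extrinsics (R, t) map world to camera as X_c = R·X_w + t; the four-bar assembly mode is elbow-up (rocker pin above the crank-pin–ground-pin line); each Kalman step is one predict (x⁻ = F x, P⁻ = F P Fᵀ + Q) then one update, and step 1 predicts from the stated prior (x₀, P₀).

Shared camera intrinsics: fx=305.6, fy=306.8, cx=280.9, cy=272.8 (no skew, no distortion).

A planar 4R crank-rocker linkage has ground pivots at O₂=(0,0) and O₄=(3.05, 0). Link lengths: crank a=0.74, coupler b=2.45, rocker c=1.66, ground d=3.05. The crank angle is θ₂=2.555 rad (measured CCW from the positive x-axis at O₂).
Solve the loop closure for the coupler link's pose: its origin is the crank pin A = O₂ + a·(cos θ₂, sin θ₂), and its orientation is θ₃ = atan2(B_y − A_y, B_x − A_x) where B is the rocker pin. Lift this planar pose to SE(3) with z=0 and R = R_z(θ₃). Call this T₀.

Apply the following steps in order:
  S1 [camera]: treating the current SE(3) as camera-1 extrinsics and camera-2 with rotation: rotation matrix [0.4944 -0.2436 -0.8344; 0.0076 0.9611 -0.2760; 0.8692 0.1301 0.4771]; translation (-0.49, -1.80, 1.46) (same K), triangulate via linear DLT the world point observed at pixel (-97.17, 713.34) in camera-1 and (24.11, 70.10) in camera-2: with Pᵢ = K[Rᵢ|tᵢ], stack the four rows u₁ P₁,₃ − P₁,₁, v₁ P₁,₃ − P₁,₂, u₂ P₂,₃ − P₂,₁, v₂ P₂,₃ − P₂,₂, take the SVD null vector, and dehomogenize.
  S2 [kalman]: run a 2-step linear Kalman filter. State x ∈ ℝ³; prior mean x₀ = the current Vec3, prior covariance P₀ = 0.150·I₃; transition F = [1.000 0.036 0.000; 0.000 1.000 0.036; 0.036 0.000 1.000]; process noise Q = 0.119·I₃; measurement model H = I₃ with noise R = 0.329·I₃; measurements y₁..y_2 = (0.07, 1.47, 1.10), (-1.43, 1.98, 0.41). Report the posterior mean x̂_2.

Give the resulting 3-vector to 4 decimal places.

source (fourbar_fk): coupler pose = R=[0.9668 -0.2554 0.0000; 0.2554 0.9668 0.0000; 0.0000 0.0000 1.0000], t=(-0.6163, 0.4096, 0.0000)
after S1 (triangulate): (-0.2070, 0.8814, 0.8419)
after S2 (kf_track): (-0.6498, 1.5369, 0.7071)

result = (-0.6498, 1.5369, 0.7071)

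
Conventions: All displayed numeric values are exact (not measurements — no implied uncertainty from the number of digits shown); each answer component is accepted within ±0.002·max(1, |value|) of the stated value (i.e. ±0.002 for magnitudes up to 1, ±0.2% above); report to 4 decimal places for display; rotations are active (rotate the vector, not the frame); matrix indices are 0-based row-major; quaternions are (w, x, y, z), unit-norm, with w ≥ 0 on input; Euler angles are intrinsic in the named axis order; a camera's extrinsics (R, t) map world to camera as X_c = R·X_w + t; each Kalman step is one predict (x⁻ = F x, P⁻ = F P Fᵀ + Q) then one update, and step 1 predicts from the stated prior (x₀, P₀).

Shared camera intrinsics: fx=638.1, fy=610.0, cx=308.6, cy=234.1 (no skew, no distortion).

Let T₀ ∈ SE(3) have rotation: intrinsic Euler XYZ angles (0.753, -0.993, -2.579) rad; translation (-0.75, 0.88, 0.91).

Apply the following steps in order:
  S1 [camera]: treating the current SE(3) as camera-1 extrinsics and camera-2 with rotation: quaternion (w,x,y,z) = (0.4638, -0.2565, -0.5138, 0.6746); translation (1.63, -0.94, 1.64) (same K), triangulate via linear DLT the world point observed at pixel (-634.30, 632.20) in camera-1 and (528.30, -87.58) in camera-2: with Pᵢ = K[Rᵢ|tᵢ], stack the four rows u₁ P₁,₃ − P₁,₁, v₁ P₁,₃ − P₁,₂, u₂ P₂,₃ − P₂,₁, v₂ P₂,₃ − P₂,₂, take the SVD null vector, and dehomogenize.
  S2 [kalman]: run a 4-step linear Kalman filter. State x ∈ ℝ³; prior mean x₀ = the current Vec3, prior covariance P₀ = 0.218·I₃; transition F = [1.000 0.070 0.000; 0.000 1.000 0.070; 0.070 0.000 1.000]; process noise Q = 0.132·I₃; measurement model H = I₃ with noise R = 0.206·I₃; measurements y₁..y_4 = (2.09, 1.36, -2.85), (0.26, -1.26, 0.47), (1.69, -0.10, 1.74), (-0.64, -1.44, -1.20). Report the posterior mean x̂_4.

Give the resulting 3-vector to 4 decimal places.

result = (0.1965, -0.8972, -0.2597)

after S1 (triangulate): (0.2045, -0.3127, 1.0422)
after S2 (kf_track): (0.1965, -0.8972, -0.2597)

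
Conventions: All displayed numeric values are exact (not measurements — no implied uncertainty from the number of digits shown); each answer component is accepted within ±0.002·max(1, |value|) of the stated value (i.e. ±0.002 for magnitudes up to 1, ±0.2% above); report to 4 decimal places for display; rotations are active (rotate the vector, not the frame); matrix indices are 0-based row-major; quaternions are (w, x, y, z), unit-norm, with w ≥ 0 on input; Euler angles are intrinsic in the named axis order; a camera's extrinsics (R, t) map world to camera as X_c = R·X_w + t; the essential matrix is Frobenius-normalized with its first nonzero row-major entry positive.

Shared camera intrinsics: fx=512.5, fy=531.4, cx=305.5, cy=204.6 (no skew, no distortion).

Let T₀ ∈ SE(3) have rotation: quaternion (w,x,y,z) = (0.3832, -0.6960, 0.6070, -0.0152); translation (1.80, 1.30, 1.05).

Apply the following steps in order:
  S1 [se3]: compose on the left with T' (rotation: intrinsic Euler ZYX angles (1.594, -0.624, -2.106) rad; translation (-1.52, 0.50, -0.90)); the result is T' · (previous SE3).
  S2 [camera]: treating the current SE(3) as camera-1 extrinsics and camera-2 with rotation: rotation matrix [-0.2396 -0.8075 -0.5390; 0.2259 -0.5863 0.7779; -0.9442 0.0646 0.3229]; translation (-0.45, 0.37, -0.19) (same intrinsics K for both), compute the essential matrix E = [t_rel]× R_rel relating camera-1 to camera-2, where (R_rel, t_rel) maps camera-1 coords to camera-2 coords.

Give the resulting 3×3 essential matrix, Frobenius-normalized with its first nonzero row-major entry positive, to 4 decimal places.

after S1 (compose_se3): R=[-0.0468 0.5094 0.8593; -0.3509 -0.8138 0.4633; 0.9352 -0.2799 0.2168], t=(-1.8164, 2.9208, -1.1904)
after S2 (essential): [0.0784 0.1959 0.2489; 0.4919 0.1153 -0.4855; -0.3075 -0.4289 -0.3522]

matrix = [0.0784 0.1959 0.2489; 0.4919 0.1153 -0.4855; -0.3075 -0.4289 -0.3522]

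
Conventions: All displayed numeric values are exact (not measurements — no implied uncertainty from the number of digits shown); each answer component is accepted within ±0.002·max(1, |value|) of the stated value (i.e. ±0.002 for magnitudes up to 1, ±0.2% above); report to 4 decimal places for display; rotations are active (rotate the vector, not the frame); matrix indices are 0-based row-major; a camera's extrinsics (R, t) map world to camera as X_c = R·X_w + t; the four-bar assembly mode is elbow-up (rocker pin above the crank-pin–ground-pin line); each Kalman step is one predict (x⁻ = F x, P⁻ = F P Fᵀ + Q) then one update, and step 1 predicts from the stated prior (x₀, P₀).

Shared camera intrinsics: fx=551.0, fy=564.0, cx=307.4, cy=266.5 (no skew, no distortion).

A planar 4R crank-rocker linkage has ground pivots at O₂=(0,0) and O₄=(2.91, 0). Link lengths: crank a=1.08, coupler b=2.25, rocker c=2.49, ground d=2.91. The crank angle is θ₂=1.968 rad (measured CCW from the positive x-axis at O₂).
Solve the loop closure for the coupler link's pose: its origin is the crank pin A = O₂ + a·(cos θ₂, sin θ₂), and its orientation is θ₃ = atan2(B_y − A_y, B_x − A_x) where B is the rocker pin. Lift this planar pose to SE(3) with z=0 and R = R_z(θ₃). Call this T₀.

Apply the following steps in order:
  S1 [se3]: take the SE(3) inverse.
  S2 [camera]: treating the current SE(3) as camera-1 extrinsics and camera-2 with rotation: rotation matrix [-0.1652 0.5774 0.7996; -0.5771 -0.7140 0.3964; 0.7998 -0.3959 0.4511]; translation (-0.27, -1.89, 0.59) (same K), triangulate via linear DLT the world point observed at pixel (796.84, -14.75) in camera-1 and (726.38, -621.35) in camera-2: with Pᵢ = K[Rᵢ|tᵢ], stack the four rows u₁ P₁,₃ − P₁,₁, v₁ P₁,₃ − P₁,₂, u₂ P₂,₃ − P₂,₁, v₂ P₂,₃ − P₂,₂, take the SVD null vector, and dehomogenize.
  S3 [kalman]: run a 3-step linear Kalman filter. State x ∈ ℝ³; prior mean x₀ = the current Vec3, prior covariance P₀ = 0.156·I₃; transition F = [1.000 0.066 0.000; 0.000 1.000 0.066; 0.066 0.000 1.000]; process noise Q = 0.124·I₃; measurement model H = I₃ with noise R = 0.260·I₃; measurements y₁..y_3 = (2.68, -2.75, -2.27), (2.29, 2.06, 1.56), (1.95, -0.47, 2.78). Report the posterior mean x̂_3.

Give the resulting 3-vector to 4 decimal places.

result = (2.0515, 0.1000, 1.7527)

source (fourbar_fk): coupler pose = R=[0.8748 -0.4845 0.0000; 0.4845 0.8748 0.0000; 0.0000 0.0000 1.0000], t=(-0.4178, 0.9959, 0.0000)
after S1 (invert_se3): R=[0.8748 0.4845 0.0000; -0.4845 0.8748 0.0000; 0.0000 0.0000 1.0000], t=(-0.1171, -1.0736, 0.0000)
after S2 (triangulate): (1.0338, 0.9876, 1.4250)
after S3 (kf_track): (2.0515, 0.1000, 1.7527)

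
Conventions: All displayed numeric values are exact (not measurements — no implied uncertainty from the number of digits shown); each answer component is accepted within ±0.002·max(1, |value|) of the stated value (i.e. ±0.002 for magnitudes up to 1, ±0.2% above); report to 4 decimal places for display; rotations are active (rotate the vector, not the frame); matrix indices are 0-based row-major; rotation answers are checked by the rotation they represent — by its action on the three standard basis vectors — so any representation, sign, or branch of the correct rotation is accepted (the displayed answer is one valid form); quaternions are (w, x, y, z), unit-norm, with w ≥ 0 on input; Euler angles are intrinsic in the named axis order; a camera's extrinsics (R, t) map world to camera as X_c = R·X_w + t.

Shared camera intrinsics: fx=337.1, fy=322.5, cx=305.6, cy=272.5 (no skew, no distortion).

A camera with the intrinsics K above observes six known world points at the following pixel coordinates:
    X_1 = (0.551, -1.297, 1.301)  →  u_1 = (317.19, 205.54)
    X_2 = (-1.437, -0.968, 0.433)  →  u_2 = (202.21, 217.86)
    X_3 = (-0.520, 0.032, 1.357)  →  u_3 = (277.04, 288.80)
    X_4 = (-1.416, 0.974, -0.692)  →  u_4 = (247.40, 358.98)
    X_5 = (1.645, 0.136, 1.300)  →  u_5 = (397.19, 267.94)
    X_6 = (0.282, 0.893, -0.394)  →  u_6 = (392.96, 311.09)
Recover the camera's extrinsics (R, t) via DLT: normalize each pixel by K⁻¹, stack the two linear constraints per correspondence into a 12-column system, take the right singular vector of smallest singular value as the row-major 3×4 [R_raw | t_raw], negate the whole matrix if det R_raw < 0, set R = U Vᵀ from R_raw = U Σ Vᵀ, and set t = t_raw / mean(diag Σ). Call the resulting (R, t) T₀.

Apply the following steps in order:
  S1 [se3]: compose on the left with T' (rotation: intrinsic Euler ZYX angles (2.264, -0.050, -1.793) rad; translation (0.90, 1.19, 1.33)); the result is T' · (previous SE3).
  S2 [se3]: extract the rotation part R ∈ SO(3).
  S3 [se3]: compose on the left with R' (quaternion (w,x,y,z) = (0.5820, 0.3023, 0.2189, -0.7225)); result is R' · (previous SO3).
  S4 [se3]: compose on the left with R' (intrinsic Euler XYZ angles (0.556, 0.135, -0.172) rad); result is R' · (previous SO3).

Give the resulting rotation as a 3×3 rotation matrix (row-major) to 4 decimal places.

rotation (matrix) = ((0.7114, 0.5848, -0.3897), (-0.1028, 0.6352, 0.7655), (0.6952, -0.5046, 0.5120))

source (pnp_recover): camera pose = R=[0.9287 0.2699 -0.2543; -0.2005 0.9423 0.2681; 0.3120 -0.1980 0.9292], t=(0.3701, -0.2300, 4.2104)
after S1 (compose_se3): R=[-0.8567 0.1081 -0.5044; 0.4859 0.4971 -0.7189; 0.1731 -0.8609 -0.4784], t=(-2.5567, -1.1553, 0.6459)
after S2 (rot_of_se3): [-0.8567 0.1081 -0.5044; 0.4859 0.4971 -0.7189; 0.1731 -0.8609 -0.4784]
after S3 (compose_so3): [0.5612 0.6255 -0.5421; 0.3813 0.3859 0.8400; 0.7346 -0.6781 -0.0219]
after S4 (compose_so3): [0.7114 0.5848 -0.3897; -0.1028 0.6352 0.7655; 0.6952 -0.5046 0.5120]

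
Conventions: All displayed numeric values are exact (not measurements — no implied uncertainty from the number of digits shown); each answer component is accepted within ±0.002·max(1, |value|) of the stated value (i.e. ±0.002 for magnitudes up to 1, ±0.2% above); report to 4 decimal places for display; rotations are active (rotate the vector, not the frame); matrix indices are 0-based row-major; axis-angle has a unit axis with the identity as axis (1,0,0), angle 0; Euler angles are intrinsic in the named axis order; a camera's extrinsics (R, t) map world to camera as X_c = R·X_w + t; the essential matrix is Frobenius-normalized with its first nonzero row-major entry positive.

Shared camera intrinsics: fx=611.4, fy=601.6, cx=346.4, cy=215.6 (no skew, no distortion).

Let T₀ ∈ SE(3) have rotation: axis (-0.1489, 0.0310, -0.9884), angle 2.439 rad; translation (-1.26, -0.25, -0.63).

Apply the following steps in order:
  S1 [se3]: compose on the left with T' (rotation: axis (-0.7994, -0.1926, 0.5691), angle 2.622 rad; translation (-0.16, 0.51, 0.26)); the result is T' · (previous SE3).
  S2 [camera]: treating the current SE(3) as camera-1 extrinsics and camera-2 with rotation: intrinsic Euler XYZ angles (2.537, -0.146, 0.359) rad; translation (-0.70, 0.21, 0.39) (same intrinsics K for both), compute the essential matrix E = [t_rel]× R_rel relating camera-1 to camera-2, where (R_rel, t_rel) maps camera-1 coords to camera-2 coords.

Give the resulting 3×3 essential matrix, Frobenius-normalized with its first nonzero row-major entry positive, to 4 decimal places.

after S1 (compose_se3): R=[-0.4655 0.3435 -0.8156; 0.1497 0.9389 0.3100; 0.8723 0.0222 -0.4885], t=(0.0240, -0.1298, 1.5264)
after S2 (essential): [0.0910 -0.0870 0.0219; 0.6195 0.2350 0.2399; -0.2350 0.6572 -0.0089]

matrix = [0.0910 -0.0870 0.0219; 0.6195 0.2350 0.2399; -0.2350 0.6572 -0.0089]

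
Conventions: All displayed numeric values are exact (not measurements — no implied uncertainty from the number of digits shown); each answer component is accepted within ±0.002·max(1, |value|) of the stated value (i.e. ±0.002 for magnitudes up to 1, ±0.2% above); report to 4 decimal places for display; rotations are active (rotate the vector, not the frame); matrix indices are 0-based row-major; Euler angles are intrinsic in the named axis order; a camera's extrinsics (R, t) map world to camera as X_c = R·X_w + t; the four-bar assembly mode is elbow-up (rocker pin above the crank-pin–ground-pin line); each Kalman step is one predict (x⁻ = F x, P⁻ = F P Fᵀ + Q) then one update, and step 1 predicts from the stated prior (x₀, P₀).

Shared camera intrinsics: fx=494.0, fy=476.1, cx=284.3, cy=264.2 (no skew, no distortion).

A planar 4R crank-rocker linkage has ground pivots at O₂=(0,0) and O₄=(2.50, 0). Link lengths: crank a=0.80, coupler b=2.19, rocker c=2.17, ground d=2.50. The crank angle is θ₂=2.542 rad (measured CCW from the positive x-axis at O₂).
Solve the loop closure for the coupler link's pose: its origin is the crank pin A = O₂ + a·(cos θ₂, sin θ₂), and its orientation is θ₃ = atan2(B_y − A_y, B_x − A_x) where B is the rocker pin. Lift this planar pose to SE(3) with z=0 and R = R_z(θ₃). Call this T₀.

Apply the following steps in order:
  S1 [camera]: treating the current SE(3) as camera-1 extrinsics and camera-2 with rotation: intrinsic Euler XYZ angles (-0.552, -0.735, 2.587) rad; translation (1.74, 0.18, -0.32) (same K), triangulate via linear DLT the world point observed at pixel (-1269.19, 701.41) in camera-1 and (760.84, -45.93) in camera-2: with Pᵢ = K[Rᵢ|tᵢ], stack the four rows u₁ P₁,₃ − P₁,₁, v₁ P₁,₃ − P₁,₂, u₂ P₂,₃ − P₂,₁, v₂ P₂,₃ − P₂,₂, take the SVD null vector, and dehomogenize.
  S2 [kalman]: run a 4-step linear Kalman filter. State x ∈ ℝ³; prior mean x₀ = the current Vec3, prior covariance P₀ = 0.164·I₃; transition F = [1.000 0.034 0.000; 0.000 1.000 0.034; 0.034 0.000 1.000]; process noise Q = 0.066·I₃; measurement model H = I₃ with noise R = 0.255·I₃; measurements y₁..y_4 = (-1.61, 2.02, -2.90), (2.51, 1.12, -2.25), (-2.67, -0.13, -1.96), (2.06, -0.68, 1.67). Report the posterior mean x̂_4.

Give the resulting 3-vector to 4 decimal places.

source (fourbar_fk): coupler pose = R=[0.8236 -0.5672 0.0000; 0.5672 0.8236 0.0000; 0.0000 0.0000 1.0000], t=(-0.6605, 0.4514, 0.0000)
after S1 (triangulate): (-1.5133, 1.4646, 0.8705)
after S2 (kf_track): (0.2789, 0.2017, -0.3719)

result = (0.2789, 0.2017, -0.3719)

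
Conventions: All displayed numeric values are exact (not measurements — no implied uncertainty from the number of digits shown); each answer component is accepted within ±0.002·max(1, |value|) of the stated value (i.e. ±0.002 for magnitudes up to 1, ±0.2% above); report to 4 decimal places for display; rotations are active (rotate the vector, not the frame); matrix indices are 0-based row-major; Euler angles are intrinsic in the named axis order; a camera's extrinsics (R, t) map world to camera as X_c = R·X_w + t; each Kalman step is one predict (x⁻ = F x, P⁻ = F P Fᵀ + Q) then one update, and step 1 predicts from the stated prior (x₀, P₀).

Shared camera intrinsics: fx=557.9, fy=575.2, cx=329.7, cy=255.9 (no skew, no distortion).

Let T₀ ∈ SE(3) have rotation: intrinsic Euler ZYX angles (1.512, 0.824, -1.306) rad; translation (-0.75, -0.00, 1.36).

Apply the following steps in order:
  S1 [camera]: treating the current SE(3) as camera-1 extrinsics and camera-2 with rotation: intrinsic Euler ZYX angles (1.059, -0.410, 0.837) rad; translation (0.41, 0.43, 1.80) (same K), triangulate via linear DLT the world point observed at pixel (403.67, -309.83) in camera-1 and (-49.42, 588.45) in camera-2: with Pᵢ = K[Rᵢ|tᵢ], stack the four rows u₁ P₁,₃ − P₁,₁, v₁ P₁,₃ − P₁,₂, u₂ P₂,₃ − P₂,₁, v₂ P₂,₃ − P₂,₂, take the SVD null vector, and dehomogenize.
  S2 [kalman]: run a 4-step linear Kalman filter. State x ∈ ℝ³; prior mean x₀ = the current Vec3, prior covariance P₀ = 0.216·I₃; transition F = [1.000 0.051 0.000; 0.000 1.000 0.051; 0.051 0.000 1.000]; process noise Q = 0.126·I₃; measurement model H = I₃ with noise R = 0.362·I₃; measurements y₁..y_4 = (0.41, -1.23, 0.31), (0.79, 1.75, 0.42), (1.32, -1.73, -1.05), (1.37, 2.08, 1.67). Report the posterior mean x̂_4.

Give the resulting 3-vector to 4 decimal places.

after S1 (triangulate): (-0.5127, 0.6474, -1.1688)
after S2 (kf_track): (1.0700, 0.7047, 0.5179)

result = (1.0700, 0.7047, 0.5179)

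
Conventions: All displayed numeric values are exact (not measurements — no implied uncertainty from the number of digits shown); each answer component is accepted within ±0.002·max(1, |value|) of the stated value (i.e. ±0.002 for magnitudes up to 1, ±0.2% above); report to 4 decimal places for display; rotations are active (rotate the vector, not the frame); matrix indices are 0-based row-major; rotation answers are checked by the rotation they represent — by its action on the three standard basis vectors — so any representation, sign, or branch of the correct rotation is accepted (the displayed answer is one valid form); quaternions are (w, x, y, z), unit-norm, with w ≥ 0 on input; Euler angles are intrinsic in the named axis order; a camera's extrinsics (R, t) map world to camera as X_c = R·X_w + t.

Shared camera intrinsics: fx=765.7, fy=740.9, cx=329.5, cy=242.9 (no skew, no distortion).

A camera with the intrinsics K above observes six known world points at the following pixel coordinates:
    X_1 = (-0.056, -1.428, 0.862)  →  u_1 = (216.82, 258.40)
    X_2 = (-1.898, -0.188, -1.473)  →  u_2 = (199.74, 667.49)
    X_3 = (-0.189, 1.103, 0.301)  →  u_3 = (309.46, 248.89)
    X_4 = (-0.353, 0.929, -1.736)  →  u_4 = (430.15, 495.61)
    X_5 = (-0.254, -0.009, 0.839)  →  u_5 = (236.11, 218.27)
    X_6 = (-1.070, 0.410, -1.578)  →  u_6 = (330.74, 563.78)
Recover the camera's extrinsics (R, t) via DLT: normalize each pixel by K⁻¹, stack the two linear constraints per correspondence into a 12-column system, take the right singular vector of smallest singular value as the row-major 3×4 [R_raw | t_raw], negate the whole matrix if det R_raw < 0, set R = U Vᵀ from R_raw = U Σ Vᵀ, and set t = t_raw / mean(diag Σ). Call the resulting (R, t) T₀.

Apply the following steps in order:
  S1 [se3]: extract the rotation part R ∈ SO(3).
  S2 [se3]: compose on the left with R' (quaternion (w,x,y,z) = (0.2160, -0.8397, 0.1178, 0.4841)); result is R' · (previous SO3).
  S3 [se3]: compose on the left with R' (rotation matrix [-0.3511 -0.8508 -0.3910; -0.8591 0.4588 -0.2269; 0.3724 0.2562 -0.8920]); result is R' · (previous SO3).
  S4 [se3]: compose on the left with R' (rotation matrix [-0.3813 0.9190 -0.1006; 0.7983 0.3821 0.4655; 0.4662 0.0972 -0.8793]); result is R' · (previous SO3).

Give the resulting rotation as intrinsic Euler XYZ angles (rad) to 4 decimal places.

source (pnp_recover): camera pose = R=[0.8655 0.0400 -0.4994; -0.4800 -0.2192 -0.8494; -0.1434 0.9749 -0.1705], t=(0.1299, 0.4500, 4.2913)
after S1 (rot_of_se3): [0.8655 0.0400 -0.4994; -0.4800 -0.2192 -0.8494; -0.1434 0.9749 -0.1705]
after S2 (compose_so3): [0.7404 -0.6336 0.2242; 0.3633 0.6579 0.6597; -0.5655 -0.4070 0.7173]
after S3 (compose_so3): [-0.3480 -0.1782 -0.9204; -0.3411 0.9385 -0.0527; 0.8732 0.2956 -0.3874]
after S4 (compose_so3): [-0.2686 0.9007 0.3414; -0.0016 0.3540 -0.9352; -0.9632 -0.2518 -0.0936]

rotation (euler_xyz) = (1.6706, 0.3484, -1.8607)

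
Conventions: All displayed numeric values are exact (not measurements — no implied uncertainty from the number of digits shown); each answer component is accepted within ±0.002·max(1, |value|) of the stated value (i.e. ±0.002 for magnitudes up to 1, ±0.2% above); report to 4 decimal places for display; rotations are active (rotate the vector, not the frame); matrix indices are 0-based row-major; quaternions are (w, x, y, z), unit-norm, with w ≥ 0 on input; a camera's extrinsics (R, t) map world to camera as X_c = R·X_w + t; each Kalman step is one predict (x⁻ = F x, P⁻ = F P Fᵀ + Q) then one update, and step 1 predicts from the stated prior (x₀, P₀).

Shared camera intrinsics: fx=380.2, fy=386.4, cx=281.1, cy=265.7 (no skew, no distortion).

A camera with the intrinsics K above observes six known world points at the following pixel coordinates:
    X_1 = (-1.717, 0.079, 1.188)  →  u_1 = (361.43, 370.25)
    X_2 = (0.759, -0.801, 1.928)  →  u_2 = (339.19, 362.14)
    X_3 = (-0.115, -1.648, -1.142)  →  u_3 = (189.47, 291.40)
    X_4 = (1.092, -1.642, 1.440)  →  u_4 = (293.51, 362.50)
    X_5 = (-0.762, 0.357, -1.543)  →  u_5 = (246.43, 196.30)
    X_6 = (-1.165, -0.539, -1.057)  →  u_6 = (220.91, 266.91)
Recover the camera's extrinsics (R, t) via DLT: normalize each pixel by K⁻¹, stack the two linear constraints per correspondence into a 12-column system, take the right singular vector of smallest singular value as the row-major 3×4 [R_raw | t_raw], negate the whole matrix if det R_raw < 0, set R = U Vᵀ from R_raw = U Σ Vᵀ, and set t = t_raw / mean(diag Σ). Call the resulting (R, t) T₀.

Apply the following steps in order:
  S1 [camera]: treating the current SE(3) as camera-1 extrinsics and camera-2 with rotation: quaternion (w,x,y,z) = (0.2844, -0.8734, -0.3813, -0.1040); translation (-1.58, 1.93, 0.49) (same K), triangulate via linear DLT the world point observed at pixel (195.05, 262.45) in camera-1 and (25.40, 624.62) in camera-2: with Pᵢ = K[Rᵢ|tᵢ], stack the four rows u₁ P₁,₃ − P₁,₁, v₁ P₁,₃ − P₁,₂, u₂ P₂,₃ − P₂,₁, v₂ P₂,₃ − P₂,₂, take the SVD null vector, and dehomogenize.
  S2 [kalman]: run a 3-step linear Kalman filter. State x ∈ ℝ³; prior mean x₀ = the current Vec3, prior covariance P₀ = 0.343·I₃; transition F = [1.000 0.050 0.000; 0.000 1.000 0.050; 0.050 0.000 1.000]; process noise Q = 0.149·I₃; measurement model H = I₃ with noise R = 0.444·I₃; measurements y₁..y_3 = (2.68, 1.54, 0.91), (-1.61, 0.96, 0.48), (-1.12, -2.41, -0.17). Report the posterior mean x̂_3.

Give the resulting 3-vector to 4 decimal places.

source (pnp_recover): camera pose = R=[0.0985 0.7226 0.6842; -0.2222 -0.6542 0.7230; 0.9700 -0.2233 0.0962], t=(0.3600, 0.1700, 6.5900)
after S1 (triangulate): (1.1779, -1.7166, -1.5192)
after S2 (kf_track): (-0.3349, -0.8592, -0.0230)

result = (-0.3349, -0.8592, -0.0230)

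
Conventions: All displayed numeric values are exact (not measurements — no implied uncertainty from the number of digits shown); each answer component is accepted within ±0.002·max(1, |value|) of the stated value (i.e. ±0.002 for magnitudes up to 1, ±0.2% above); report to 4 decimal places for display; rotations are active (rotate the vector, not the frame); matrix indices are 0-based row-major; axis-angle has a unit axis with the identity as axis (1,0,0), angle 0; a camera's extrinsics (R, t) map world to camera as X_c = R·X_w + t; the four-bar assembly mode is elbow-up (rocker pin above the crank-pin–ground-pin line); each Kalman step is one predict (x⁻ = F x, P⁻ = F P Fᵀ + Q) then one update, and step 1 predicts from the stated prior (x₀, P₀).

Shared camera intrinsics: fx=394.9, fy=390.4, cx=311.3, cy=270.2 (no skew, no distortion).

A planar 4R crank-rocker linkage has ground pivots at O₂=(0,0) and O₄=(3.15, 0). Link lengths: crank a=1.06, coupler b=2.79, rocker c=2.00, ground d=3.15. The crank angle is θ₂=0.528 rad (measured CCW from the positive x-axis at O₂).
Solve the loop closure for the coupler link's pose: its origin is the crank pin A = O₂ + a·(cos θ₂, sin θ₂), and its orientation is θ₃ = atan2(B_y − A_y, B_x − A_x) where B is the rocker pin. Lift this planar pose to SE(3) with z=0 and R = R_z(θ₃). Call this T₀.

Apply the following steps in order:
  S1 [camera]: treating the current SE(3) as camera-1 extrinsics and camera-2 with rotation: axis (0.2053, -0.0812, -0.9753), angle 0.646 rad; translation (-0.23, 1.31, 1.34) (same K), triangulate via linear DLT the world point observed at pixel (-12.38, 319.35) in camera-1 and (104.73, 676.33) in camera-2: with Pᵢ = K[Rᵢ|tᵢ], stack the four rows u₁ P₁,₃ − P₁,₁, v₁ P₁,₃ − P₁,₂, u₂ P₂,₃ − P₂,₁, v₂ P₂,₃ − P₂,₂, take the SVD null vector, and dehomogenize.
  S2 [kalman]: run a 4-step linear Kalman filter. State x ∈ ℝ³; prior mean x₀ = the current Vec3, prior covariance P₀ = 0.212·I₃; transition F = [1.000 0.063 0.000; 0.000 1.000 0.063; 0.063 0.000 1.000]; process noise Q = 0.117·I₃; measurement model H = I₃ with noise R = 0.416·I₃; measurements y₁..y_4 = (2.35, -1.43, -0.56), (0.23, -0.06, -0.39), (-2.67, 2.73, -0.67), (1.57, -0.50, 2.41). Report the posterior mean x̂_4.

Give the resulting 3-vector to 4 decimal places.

source (fourbar_fk): coupler pose = R=[0.8520 -0.5236 0.0000; 0.5236 0.8520 0.0000; 0.0000 0.0000 1.0000], t=(0.9156, 0.5340, 0.0000)
after S1 (triangulate): (-1.9400, 0.7712, 1.3920)
after S2 (kf_track): (0.0790, 0.4673, 0.8429)

result = (0.0790, 0.4673, 0.8429)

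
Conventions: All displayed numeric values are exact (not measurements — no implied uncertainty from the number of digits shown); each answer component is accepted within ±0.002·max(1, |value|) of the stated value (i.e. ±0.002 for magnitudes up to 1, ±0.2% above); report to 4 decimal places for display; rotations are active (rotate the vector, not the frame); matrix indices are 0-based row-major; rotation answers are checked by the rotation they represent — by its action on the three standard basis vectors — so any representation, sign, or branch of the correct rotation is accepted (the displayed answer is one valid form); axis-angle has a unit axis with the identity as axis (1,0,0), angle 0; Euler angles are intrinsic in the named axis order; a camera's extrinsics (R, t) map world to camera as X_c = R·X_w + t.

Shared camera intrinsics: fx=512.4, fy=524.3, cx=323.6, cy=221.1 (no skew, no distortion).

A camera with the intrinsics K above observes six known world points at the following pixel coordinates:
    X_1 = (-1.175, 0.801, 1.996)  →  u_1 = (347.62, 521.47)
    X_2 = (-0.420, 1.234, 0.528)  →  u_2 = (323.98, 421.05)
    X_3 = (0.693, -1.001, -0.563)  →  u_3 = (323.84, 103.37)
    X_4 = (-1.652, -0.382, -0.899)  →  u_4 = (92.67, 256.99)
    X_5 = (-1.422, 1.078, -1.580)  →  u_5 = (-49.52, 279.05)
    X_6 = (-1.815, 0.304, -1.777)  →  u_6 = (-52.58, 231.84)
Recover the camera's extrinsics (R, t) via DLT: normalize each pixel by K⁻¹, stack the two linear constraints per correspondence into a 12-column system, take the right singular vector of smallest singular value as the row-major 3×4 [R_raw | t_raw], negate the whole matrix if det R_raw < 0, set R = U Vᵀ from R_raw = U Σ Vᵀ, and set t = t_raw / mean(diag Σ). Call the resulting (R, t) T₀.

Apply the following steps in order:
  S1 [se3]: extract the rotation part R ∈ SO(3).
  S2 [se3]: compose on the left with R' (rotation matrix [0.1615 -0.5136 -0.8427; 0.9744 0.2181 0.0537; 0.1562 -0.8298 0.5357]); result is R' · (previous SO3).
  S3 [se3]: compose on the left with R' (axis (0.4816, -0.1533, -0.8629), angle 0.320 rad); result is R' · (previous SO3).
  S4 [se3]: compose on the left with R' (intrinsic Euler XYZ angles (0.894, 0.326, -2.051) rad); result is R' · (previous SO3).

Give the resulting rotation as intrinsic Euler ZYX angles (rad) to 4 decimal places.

source (pnp_recover): camera pose = R=[0.8018 0.1129 0.5869; -0.5733 0.4228 0.7018; -0.1689 -0.8992 0.4037], t=(-0.1100, 0.1500, 4.1898)
after S1 (rot_of_se3): [0.8018 0.1129 0.5869; -0.5733 0.4228 0.7018; -0.1689 -0.8992 0.4037]
after S2 (compose_so3): [0.5662 0.5588 -0.6059; 0.6472 0.1539 0.7467; 0.5105 -0.8149 -0.2745]
after S3 (compose_so3): [0.6820 0.6347 -0.3634; 0.3854 0.1105 0.9161; 0.6216 -0.7649 -0.1692]
after S4 (compose_so3): [0.2244 -0.4299 0.8746; -0.9427 0.1316 0.3065; -0.2469 -0.8932 -0.3757]

rotation (euler_zyx) = (-1.3371, 0.2495, -1.9689)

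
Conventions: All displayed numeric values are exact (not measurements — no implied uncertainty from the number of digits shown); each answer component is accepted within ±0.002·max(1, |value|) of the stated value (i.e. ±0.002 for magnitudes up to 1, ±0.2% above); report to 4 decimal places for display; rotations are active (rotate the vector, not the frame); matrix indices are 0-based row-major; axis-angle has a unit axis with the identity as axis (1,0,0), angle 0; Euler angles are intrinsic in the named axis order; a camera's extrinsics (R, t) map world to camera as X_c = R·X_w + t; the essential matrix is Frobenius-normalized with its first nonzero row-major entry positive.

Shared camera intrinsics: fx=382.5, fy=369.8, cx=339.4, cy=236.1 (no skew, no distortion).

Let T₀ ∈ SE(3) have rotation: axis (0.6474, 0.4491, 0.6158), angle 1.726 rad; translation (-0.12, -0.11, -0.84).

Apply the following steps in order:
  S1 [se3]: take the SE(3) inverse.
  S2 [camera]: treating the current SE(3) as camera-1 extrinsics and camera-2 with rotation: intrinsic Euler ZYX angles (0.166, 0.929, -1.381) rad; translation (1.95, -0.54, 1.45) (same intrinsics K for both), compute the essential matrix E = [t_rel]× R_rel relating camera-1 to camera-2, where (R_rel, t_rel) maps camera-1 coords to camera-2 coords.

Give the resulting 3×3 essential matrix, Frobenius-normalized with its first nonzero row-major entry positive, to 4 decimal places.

matrix = [0.2434 -0.4460 0.0413; 0.1873 -0.2265 0.5429; -0.1458 0.3741 0.4448]

after S1 (invert_se3): R=[0.3293 0.9441 0.0166; -0.2727 0.0783 0.9589; 0.9040 -0.3203 0.2832], t=(0.1573, 0.7814, 0.3112)
after S2 (essential): [0.2434 -0.4460 0.0413; 0.1873 -0.2265 0.5429; -0.1458 0.3741 0.4448]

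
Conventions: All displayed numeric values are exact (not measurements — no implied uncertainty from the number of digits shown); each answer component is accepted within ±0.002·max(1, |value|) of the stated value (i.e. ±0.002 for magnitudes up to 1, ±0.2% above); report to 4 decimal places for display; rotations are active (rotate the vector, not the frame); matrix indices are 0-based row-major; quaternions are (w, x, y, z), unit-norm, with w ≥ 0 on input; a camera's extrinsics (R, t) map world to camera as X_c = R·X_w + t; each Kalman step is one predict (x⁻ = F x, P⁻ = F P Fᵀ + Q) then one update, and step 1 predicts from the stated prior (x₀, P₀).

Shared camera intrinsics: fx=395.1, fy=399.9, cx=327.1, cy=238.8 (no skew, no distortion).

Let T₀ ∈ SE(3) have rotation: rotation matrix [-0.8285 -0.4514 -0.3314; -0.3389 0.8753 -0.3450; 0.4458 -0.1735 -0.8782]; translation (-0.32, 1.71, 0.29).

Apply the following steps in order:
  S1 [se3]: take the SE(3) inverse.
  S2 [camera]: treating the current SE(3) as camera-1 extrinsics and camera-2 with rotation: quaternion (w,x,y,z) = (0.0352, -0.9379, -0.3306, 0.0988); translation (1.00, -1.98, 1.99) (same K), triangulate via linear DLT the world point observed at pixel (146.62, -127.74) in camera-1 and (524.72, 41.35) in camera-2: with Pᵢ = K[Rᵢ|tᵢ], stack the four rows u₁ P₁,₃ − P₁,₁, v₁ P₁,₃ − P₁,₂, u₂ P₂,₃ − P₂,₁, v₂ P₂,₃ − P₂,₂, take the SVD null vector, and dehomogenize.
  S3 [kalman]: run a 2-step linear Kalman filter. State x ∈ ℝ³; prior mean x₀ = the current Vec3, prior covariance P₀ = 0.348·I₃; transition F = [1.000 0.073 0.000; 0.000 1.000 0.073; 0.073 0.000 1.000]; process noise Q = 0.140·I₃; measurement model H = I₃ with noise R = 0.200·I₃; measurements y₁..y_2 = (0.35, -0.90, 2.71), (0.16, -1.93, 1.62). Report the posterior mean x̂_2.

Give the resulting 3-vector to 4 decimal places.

result = (0.2377, -1.3539, 1.5772)

after S1 (invert_se3): R=[-0.8285 -0.3389 0.4458; -0.4514 0.8753 -0.1735; -0.3314 -0.3450 -0.8782], t=(0.1851, -1.5909, 0.7385)
after S2 (triangulate): (0.5074, -0.0720, -1.3669)
after S3 (kf_track): (0.2377, -1.3539, 1.5772)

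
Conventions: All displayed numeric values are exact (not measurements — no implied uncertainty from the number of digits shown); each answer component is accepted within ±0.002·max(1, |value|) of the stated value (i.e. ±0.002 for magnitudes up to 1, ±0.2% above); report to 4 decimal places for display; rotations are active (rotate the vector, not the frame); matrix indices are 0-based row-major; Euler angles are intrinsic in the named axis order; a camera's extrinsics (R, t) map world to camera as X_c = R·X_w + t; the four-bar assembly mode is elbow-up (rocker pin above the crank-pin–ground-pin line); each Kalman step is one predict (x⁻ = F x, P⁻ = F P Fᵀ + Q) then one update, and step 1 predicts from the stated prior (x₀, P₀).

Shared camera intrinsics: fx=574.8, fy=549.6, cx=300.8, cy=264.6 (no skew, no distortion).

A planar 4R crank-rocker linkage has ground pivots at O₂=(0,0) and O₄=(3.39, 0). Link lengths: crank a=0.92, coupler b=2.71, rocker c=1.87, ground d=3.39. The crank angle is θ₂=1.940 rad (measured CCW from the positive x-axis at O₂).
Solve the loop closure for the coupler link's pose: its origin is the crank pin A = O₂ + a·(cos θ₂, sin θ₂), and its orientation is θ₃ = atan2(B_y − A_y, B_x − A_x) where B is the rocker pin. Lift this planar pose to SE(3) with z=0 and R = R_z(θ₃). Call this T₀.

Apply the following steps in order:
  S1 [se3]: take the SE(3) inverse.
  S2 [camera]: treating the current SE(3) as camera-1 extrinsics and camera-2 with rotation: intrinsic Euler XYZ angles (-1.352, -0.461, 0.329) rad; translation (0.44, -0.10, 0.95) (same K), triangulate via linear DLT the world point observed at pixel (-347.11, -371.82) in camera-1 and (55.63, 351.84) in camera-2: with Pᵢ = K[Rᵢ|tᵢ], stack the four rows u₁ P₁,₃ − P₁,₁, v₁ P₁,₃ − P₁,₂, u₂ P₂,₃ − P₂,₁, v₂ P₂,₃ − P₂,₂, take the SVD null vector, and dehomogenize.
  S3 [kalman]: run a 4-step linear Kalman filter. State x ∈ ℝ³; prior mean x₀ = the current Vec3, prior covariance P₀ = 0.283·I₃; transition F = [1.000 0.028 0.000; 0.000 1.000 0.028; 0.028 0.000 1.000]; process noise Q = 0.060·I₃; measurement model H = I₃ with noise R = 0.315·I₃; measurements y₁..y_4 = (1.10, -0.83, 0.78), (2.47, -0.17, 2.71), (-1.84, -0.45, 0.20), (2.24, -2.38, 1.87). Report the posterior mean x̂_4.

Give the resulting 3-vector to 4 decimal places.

source (fourbar_fk): coupler pose = R=[0.9700 -0.2432 0.0000; 0.2432 0.9700 0.0000; 0.0000 0.0000 1.0000], t=(-0.3320, 0.8580, 0.0000)
after S1 (invert_se3): R=[0.9700 0.2432 0.0000; -0.2432 0.9700 0.0000; 0.0000 0.0000 1.0000], t=(0.1134, -0.9130, 0.0000)
after S2 (triangulate): (-1.9150, -1.8670, 1.9501)
after S3 (kf_track): (0.6539, -1.2310, 1.4910)

result = (0.6539, -1.2310, 1.4910)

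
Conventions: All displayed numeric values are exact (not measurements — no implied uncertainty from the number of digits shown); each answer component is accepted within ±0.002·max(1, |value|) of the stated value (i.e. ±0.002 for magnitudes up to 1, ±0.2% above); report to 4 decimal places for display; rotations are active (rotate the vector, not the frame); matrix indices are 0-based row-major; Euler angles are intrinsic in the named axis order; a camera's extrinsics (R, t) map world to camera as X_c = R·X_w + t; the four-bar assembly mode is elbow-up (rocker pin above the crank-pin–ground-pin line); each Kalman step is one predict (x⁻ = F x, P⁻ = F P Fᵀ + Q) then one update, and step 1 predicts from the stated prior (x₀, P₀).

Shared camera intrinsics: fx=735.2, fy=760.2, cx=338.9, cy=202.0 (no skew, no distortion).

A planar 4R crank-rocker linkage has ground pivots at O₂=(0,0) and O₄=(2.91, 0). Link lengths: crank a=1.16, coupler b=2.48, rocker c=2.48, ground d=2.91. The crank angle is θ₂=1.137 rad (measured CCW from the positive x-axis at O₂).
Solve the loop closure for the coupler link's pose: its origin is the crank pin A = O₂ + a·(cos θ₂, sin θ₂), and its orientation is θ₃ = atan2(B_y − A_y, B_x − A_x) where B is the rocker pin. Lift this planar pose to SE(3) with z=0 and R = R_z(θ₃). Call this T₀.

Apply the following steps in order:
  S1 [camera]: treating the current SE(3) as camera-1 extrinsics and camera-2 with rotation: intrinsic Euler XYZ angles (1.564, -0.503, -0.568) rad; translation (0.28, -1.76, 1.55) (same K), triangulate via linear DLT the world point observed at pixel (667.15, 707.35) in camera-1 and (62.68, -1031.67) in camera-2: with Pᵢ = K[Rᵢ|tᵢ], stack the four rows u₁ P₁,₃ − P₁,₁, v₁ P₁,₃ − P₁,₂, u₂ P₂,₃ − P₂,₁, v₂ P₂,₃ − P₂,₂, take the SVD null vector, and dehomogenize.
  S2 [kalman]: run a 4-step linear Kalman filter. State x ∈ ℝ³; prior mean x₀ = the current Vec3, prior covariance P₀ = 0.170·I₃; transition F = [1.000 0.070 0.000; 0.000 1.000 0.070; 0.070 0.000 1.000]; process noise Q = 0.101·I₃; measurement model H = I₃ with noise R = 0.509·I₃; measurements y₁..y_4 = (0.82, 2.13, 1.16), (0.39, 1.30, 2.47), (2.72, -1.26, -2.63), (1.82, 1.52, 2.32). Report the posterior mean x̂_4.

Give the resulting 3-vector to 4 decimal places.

result = (1.4054, 0.7102, 0.9610)

source (fourbar_fk): coupler pose = R=[0.8257 -0.5641 0.0000; 0.5641 0.8257 0.0000; 0.0000 0.0000 1.0000], t=(0.4876, 1.0526, 0.0000)
after S1 (triangulate): (-0.3127, -0.3210, 0.9193)
after S2 (kf_track): (1.4054, 0.7102, 0.9610)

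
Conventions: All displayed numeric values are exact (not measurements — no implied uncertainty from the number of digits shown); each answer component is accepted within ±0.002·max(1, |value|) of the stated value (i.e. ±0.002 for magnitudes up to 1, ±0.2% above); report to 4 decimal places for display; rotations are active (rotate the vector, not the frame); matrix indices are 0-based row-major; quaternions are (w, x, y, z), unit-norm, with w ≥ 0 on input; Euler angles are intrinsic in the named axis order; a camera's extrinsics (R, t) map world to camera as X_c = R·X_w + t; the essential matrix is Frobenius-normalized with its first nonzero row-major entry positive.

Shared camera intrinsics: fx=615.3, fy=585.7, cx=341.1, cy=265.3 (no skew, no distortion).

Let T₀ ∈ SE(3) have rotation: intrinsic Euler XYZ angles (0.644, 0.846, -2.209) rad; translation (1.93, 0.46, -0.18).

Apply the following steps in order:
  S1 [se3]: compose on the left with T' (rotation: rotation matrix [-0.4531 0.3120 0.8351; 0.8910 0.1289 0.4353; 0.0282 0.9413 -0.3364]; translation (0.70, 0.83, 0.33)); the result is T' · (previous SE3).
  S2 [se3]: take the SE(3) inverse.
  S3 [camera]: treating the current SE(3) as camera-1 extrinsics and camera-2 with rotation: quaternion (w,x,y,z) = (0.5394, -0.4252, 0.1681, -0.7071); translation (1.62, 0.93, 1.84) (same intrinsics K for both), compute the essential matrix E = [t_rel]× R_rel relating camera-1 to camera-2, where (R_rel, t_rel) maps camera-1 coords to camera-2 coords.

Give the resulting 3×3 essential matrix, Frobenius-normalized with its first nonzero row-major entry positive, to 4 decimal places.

matrix = [0.0318 0.1067 0.0236; -0.0539 -0.2800 -0.6436; -0.2018 -0.6056 0.2899]

after S1 (compose_se3): R=[-0.2098 -0.9775 -0.0207; -0.5239 0.0946 0.8465; -0.8255 0.1884 -0.5319], t=(-0.1813, 2.5306, 0.8779)
after S2 (invert_se3): R=[-0.2098 -0.5239 -0.8255; -0.9775 0.0946 0.1884; -0.0207 0.8465 -0.5319], t=(2.0125, -0.5820, -1.6789)
after S3 (essential): [0.0318 0.1067 0.0236; -0.0539 -0.2800 -0.6436; -0.2018 -0.6056 0.2899]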